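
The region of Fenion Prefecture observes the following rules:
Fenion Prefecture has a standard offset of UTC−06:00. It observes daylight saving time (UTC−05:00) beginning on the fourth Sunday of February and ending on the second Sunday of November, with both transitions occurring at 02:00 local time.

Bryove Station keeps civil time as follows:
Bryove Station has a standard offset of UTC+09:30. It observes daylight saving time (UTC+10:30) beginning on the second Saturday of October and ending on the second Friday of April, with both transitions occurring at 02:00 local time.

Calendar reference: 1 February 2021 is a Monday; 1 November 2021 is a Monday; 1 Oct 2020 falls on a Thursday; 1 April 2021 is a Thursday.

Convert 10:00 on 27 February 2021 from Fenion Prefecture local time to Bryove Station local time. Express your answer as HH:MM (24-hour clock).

02:30

1 February 2021 is a Monday, so the first Sunday is February 7 and the fourth is February 28.
1 November 2021 is a Monday, so the first Sunday is November 7 and the second is November 14.
Daylight saving runs 28 February – 14 November; 27 February 2021 is outside that window, so Fenion Prefecture is on standard time at UTC−06:00.
10:00 Fenion Prefecture + 6h = 16:00 UTC.
1 October 2020 is a Thursday, so the first Saturday is October 3 and the second is October 10.
1 April 2021 is a Thursday, so the first Friday is April 2 and the second is April 9.
At the standard offset (UTC+09:30), 16:00 UTC + 9h30m = 01:30 Bryove Station standard time (rolling into the next day, 28 February 2021).
Daylight saving runs 10 October 2020 – 9 April 2021; the standard-time date in Bryove Station, 28 February 2021, is inside that window, so Bryove Station is at UTC+10:30.
16:00 UTC + 10h30m = 02:30 Bryove Station (rolling into the next day, 28 February 2021).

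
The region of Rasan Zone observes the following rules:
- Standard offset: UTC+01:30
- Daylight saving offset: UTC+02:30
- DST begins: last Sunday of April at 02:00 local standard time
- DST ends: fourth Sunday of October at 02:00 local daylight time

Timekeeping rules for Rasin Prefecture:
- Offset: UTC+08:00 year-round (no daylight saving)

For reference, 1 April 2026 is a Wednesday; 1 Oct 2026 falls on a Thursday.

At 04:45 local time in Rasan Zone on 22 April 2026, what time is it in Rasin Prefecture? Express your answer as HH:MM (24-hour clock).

1 April 2026 is a Wednesday, so Sundays fall on 5, 12, 19, 26; the last is April 26.
1 October 2026 is a Thursday, so the first Sunday is October 4 and the fourth is October 25.
22 April 2026 does not fall between 26 April and 25 October, so daylight saving is not in effect and Rasan Zone is at UTC+01:30.
04:45 Rasan Zone − 1h30m = 03:15 UTC.
Rasin Prefecture stays on UTC+08:00 all year.
03:15 UTC + 8h = 11:15 Rasin Prefecture.

11:15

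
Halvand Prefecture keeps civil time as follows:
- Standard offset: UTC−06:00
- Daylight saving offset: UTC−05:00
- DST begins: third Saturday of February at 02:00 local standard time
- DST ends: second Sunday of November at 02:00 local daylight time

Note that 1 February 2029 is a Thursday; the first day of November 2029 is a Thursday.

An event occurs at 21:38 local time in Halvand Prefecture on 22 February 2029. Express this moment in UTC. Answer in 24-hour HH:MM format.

02:38

1 February 2029 is a Thursday, so the first Saturday is February 3 and the third is February 17.
1 November 2029 is a Thursday, so the first Sunday is November 4 and the second is November 11.
Daylight saving runs 17 February – 11 November; 22 February 2029 is inside that window, so Halvand Prefecture is at UTC−05:00.
21:38 local + 5h = 02:38 UTC (rolling into the next day, 23 February 2029).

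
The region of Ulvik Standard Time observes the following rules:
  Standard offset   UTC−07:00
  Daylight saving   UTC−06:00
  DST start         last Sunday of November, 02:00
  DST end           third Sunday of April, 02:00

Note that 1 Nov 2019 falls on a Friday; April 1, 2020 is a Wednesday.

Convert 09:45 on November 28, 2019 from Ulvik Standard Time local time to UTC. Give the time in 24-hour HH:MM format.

1 November 2019 is a Friday, so Sundays fall on 3, 10, 17, 24; the last is November 24.
1 April 2020 is a Wednesday, so the first Sunday is April 5 and the third is April 19.
Daylight saving runs 24 November 2019 – 19 April 2020; November 28, 2019 is inside that window, so Ulvik Standard Time is at UTC−06:00.
09:45 local + 6h = 15:45 UTC.

15:45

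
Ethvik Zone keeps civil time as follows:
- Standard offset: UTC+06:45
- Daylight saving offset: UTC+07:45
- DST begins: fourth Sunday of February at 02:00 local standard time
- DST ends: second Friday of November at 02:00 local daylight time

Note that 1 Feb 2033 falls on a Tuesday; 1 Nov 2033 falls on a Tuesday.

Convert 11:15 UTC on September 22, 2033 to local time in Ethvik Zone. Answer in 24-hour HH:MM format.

1 February 2033 is a Tuesday, so the first Sunday is February 6 and the fourth is February 27.
1 November 2033 is a Tuesday, so the first Friday is November 4 and the second is November 11.
At the standard offset (UTC+06:45), 11:15 UTC + 6h45m = 18:00 Ethvik Zone standard time.
Daylight saving runs 27 February – 11 November; the standard-time date in Ethvik Zone, September 22, 2033, is inside that window, so Ethvik Zone is at UTC+07:45.
11:15 UTC + 7h45m = 19:00 local.

19:00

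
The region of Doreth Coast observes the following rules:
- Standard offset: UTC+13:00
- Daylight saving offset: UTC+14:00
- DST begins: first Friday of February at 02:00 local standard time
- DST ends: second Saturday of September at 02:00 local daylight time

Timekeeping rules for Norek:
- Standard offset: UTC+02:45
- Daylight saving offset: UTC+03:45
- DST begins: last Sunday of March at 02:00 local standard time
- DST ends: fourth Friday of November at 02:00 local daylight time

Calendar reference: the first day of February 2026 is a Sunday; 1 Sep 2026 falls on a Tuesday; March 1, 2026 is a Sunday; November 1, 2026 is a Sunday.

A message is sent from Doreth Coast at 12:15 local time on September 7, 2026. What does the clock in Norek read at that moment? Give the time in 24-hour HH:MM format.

02:00

1 February 2026 is a Sunday, so the first Friday is February 6.
1 September 2026 is a Tuesday, so the first Saturday is September 5 and the second is September 12.
September 7, 2026 lies within the daylight-saving period (6 February – 12 September), so Doreth Coast is on daylight time, UTC+14:00.
12:15 Doreth Coast − 14h = 22:15 UTC (rolling into the previous day, 6 September 2026).
1 March 2026 is a Sunday, so Sundays fall on 1, 8, 15, 22, 29; the last is March 29.
1 November 2026 is a Sunday, so the first Friday is November 6 and the fourth is November 27.
At the standard offset (UTC+02:45), 22:15 UTC + 2h45m = 01:00 Norek standard time (rolling into the next day, 7 September 2026).
Daylight saving runs 29 March – 27 November; the standard-time date in Norek, September 7, 2026, is inside that window, so Norek is at UTC+03:45.
22:15 UTC + 3h45m = 02:00 Norek (rolling into the next day, 7 September 2026).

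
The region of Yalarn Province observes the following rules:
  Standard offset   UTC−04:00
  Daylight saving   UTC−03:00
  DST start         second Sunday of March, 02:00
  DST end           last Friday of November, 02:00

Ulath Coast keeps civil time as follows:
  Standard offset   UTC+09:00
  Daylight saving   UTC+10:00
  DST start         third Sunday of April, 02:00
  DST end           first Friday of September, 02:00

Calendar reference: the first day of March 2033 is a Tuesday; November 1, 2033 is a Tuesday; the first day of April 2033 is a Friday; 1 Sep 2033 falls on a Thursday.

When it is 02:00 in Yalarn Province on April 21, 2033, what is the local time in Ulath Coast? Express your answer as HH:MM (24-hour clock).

1 March 2033 is a Tuesday, so the first Sunday is March 6 and the second is March 13.
1 November 2033 is a Tuesday, so Fridays fall on 4, 11, 18, 25; the last is November 25.
April 21, 2033 lies within the daylight-saving period (13 March – 25 November), so Yalarn Province is on daylight time, UTC−03:00.
02:00 Yalarn Province + 3h = 05:00 UTC.
1 April 2033 is a Friday, so the first Sunday is April 3 and the third is April 17.
1 September 2033 is a Thursday, so the first Friday is September 2.
At the standard offset (UTC+09:00), 05:00 UTC + 9h = 14:00 Ulath Coast standard time.
Daylight saving runs 17 April – 2 September; the standard-time date in Ulath Coast, April 21, 2033, is inside that window, so Ulath Coast is at UTC+10:00.
05:00 UTC + 10h = 15:00 Ulath Coast.

15:00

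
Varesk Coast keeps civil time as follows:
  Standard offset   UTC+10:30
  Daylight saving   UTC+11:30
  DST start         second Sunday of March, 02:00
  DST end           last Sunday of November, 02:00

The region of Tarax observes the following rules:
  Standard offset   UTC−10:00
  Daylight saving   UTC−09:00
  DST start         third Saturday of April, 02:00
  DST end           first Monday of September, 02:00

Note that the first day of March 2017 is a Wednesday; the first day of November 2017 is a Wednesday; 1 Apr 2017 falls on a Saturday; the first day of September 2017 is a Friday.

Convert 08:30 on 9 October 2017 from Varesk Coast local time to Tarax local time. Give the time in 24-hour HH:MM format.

1 March 2017 is a Wednesday, so the first Sunday is March 5 and the second is March 12.
1 November 2017 is a Wednesday, so Sundays fall on 5, 12, 19, 26; the last is November 26.
9 October 2017 lies within the daylight-saving period (12 March – 26 November), so Varesk Coast is on daylight time, UTC+11:30.
08:30 Varesk Coast − 11h30m = 21:00 UTC (rolling into the previous day, 8 October 2017).
1 April 2017 is a Saturday, so the first Saturday is April 1 and the third is April 15.
1 September 2017 is a Friday, so the first Monday is September 4.
At the standard offset (UTC−10:00), 21:00 UTC − 10h = 11:00 Tarax standard time.
Daylight saving runs 15 April – 4 September; the standard-time date in Tarax, 8 October 2017, is outside that window, so Tarax is on standard time at UTC−10:00.
21:00 UTC − 10h = 11:00 Tarax.

11:00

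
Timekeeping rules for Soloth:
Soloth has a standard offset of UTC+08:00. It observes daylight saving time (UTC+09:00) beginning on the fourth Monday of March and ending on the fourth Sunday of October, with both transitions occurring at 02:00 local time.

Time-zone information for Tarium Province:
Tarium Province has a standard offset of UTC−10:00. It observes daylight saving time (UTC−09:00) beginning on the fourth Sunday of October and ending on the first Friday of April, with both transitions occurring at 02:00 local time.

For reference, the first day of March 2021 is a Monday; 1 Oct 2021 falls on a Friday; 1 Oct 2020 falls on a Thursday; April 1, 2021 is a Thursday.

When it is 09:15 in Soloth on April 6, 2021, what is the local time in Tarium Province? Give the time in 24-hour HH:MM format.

1 March 2021 is a Monday, so the first Monday is March 1 and the fourth is March 22.
1 October 2021 is a Friday, so the first Sunday is October 3 and the fourth is October 24.
April 6, 2021 falls between 22 March and 24 October, so daylight saving is in effect and Soloth is at UTC+09:00.
09:15 Soloth − 9h = 00:15 UTC.
1 October 2020 is a Thursday, so the first Sunday is October 4 and the fourth is October 25.
1 April 2021 is a Thursday, so the first Friday is April 2.
At the standard offset (UTC−10:00), 00:15 UTC − 10h = 14:15 Tarium Province standard time (rolling into the previous day, 5 April 2021).
The standard-time date in Tarium Province, April 5, 2021, is outside the daylight-saving period (25 October 2020 – 2 April 2021), so Tarium Province is on standard time, UTC−10:00.
00:15 UTC − 10h = 14:15 Tarium Province (rolling into the previous day, 5 April 2021).

14:15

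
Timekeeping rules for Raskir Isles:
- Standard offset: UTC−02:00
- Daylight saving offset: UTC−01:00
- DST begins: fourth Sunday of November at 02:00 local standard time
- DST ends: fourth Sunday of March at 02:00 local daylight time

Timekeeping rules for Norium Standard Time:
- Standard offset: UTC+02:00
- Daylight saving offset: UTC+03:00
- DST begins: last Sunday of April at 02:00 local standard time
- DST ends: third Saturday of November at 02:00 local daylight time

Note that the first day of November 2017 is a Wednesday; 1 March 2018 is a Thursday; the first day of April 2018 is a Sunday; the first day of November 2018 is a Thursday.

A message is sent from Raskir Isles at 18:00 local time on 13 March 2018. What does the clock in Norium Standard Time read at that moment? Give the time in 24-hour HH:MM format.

1 November 2017 is a Wednesday, so the first Sunday is November 5 and the fourth is November 26.
1 March 2018 is a Thursday, so the first Sunday is March 4 and the fourth is March 25.
Daylight saving runs 26 November 2017 – 25 March 2018; 13 March 2018 is inside that window, so Raskir Isles is at UTC−01:00.
18:00 Raskir Isles + 1h = 19:00 UTC.
1 April 2018 is a Sunday, so Sundays fall on 1, 8, 15, 22, 29; the last is April 29.
1 November 2018 is a Thursday, so the first Saturday is November 3 and the third is November 17.
At the standard offset (UTC+02:00), 19:00 UTC + 2h = 21:00 Norium Standard Time standard time.
The standard-time date in Norium Standard Time, 13 March 2018, does not fall between 29 April and 17 November, so daylight saving is not in effect and Norium Standard Time is at UTC+02:00.
19:00 UTC + 2h = 21:00 Norium Standard Time.

21:00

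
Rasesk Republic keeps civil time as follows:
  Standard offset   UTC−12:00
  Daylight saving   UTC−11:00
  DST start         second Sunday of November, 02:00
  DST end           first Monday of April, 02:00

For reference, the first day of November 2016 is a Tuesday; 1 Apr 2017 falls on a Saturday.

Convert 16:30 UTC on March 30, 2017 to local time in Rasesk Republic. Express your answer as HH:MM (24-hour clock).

05:30

1 November 2016 is a Tuesday, so the first Sunday is November 6 and the second is November 13.
1 April 2017 is a Saturday, so the first Monday is April 3.
At the standard offset (UTC−12:00), 16:30 UTC − 12h = 04:30 Rasesk Republic standard time.
Daylight saving runs 13 November 2016 – 3 April 2017; the standard-time date in Rasesk Republic, March 30, 2017, is inside that window, so Rasesk Republic is at UTC−11:00.
16:30 UTC − 11h = 05:30 local.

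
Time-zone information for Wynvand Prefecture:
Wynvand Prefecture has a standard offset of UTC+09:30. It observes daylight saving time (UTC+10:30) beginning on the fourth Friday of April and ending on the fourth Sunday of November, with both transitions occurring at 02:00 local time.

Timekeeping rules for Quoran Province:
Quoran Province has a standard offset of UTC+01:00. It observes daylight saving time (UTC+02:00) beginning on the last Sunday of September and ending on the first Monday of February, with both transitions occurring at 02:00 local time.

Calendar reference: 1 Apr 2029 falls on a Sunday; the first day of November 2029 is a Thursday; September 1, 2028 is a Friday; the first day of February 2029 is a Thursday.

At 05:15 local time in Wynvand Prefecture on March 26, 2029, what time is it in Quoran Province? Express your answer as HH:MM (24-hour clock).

1 April 2029 is a Sunday, so the first Friday is April 6 and the fourth is April 27.
1 November 2029 is a Thursday, so the first Sunday is November 4 and the fourth is November 25.
March 26, 2029 is outside the daylight-saving period (27 April – 25 November), so Wynvand Prefecture is on standard time, UTC+09:30.
05:15 Wynvand Prefecture − 9h30m = 19:45 UTC (rolling into the previous day, 25 March 2029).
1 September 2028 is a Friday, so Sundays fall on 3, 10, 17, 24; the last is September 24.
1 February 2029 is a Thursday, so the first Monday is February 5.
At the standard offset (UTC+01:00), 19:45 UTC + 1h = 20:45 Quoran Province standard time.
The standard-time date in Quoran Province, March 25, 2029, does not fall between 24 September 2028 and 5 February 2029, so daylight saving is not in effect and Quoran Province is at UTC+01:00.
19:45 UTC + 1h = 20:45 Quoran Province.

20:45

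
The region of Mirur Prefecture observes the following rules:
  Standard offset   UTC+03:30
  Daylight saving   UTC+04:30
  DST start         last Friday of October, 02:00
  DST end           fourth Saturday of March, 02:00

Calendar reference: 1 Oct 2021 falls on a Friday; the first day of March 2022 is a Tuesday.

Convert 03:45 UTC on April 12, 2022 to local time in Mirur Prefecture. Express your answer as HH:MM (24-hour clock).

07:15

1 October 2021 is a Friday, so Fridays fall on 1, 8, 15, 22, 29; the last is October 29.
1 March 2022 is a Tuesday, so the first Saturday is March 5 and the fourth is March 26.
At the standard offset (UTC+03:30), 03:45 UTC + 3h30m = 07:15 Mirur Prefecture standard time.
The standard-time date in Mirur Prefecture, April 12, 2022, is outside the daylight-saving period (29 October 2021 – 26 March 2022), so Mirur Prefecture is on standard time, UTC+03:30.
03:45 UTC + 3h30m = 07:15 local.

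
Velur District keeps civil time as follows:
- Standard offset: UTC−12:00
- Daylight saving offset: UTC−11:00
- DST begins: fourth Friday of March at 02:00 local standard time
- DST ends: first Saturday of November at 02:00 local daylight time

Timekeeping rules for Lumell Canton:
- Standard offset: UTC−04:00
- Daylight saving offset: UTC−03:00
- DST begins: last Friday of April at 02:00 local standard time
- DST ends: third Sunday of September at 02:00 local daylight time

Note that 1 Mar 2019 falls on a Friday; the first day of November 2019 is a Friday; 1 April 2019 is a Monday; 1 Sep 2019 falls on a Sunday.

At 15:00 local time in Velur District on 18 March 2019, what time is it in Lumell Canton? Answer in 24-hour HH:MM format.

1 March 2019 is a Friday, so the first Friday is March 1 and the fourth is March 22.
1 November 2019 is a Friday, so the first Saturday is November 2.
Daylight saving runs 22 March – 2 November; 18 March 2019 is outside that window, so Velur District is on standard time at UTC−12:00.
15:00 Velur District + 12h = 03:00 UTC (rolling into the next day, 19 March 2019).
1 April 2019 is a Monday, so Fridays fall on 5, 12, 19, 26; the last is April 26.
1 September 2019 is a Sunday, so the first Sunday is September 1 and the third is September 15.
At the standard offset (UTC−04:00), 03:00 UTC − 4h = 23:00 Lumell Canton standard time (rolling into the previous day, 18 March 2019).
The standard-time date in Lumell Canton, 18 March 2019, does not fall between 26 April and 15 September, so daylight saving is not in effect and Lumell Canton is at UTC−04:00.
03:00 UTC − 4h = 23:00 Lumell Canton (rolling into the previous day, 18 March 2019).

23:00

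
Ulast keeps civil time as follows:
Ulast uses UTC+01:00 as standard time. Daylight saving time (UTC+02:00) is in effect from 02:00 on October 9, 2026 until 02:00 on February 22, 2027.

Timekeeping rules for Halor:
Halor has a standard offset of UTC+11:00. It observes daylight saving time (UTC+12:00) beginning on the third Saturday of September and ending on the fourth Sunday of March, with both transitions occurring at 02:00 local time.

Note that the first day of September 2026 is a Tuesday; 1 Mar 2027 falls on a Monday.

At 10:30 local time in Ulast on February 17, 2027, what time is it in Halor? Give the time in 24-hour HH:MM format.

February 17, 2027 lies within the daylight-saving period (9 October 2026 – 22 February 2027), so Ulast is on daylight time, UTC+02:00.
10:30 Ulast − 2h = 08:30 UTC.
1 September 2026 is a Tuesday, so the first Saturday is September 5 and the third is September 19.
1 March 2027 is a Monday, so the first Sunday is March 7 and the fourth is March 28.
At the standard offset (UTC+11:00), 08:30 UTC + 11h = 19:30 Halor standard time.
Daylight saving runs 19 September 2026 – 28 March 2027; the standard-time date in Halor, February 17, 2027, is inside that window, so Halor is at UTC+12:00.
08:30 UTC + 12h = 20:30 Halor.

20:30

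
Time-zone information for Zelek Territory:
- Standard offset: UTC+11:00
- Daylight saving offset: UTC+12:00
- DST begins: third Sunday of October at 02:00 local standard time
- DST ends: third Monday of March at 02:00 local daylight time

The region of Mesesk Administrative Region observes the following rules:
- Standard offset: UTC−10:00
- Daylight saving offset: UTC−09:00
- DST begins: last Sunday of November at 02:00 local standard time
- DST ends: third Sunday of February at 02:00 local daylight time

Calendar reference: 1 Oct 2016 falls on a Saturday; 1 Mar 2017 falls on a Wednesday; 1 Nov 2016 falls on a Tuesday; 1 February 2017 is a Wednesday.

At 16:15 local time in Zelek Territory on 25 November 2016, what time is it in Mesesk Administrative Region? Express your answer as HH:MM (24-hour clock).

1 October 2016 is a Saturday, so the first Sunday is October 2 and the third is October 16.
1 March 2017 is a Wednesday, so the first Monday is March 6 and the third is March 20.
25 November 2016 lies within the daylight-saving period (16 October 2016 – 20 March 2017), so Zelek Territory is on daylight time, UTC+12:00.
16:15 Zelek Territory − 12h = 04:15 UTC.
1 November 2016 is a Tuesday, so Sundays fall on 6, 13, 20, 27; the last is November 27.
1 February 2017 is a Wednesday, so the first Sunday is February 5 and the third is February 19.
At the standard offset (UTC−10:00), 04:15 UTC − 10h = 18:15 Mesesk Administrative Region standard time (rolling into the previous day, 24 November 2016).
The standard-time date in Mesesk Administrative Region, 24 November 2016, does not fall between 27 November 2016 and 19 February 2017, so daylight saving is not in effect and Mesesk Administrative Region is at UTC−10:00.
04:15 UTC − 10h = 18:15 Mesesk Administrative Region (rolling into the previous day, 24 November 2016).

18:15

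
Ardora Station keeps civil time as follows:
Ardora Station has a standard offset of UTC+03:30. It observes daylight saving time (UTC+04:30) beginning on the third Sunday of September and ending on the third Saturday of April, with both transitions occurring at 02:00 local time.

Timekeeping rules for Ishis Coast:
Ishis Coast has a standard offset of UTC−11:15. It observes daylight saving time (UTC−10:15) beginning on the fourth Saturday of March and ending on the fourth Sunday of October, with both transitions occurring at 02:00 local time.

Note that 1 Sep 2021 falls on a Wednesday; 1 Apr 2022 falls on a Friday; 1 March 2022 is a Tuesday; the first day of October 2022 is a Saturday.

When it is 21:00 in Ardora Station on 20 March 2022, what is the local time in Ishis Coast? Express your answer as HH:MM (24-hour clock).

05:15

1 September 2021 is a Wednesday, so the first Sunday is September 5 and the third is September 19.
1 April 2022 is a Friday, so the first Saturday is April 2 and the third is April 16.
20 March 2022 lies within the daylight-saving period (19 September 2021 – 16 April 2022), so Ardora Station is on daylight time, UTC+04:30.
21:00 Ardora Station − 4h30m = 16:30 UTC.
1 March 2022 is a Tuesday, so the first Saturday is March 5 and the fourth is March 26.
1 October 2022 is a Saturday, so the first Sunday is October 2 and the fourth is October 23.
At the standard offset (UTC−11:15), 16:30 UTC − 11h15m = 05:15 Ishis Coast standard time.
Daylight saving runs 26 March – 23 October; the standard-time date in Ishis Coast, 20 March 2022, is outside that window, so Ishis Coast is on standard time at UTC−11:15.
16:30 UTC − 11h15m = 05:15 Ishis Coast.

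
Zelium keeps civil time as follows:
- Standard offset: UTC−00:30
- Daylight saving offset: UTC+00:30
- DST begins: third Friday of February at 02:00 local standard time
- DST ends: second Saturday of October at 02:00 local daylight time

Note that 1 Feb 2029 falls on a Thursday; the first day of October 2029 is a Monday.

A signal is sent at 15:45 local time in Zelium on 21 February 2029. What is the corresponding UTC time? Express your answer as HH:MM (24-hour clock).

15:15

1 February 2029 is a Thursday, so the first Friday is February 2 and the third is February 16.
1 October 2029 is a Monday, so the first Saturday is October 6 and the second is October 13.
21 February 2029 lies within the daylight-saving period (16 February – 13 October), so Zelium is on daylight time, UTC+00:30.
15:45 local − 0h30m = 15:15 UTC.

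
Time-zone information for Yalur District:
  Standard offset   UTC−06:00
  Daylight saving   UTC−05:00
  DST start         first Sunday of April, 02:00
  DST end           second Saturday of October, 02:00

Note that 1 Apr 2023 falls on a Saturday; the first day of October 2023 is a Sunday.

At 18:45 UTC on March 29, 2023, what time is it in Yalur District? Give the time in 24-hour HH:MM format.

12:45

1 April 2023 is a Saturday, so the first Sunday is April 2.
1 October 2023 is a Sunday, so the first Saturday is October 7 and the second is October 14.
At the standard offset (UTC−06:00), 18:45 UTC − 6h = 12:45 Yalur District standard time.
Daylight saving runs 2 April – 14 October; the standard-time date in Yalur District, March 29, 2023, is outside that window, so Yalur District is on standard time at UTC−06:00.
18:45 UTC − 6h = 12:45 local.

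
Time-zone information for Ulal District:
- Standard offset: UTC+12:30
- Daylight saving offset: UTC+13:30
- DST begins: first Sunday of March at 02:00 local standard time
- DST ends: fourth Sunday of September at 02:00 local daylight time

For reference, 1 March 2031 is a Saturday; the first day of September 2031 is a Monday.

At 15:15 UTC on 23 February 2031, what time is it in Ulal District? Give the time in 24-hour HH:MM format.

1 March 2031 is a Saturday, so the first Sunday is March 2.
1 September 2031 is a Monday, so the first Sunday is September 7 and the fourth is September 28.
At the standard offset (UTC+12:30), 15:15 UTC + 12h30m = 03:45 Ulal District standard time (rolling into the next day, 24 February 2031).
The standard-time date in Ulal District, 24 February 2031, is outside the daylight-saving period (2 March – 28 September), so Ulal District is on standard time, UTC+12:30.
15:15 UTC + 12h30m = 03:45 local (rolling into the next day, 24 February 2031).

03:45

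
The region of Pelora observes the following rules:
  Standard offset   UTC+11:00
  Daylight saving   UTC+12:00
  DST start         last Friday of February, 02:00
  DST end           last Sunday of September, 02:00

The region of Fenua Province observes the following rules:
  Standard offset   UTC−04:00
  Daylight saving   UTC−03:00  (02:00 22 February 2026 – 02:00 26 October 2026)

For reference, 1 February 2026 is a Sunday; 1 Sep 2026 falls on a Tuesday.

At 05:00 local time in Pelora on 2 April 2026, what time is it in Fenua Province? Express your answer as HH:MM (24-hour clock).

1 February 2026 is a Sunday, so Fridays fall on 6, 13, 20, 27; the last is February 27.
1 September 2026 is a Tuesday, so Sundays fall on 6, 13, 20, 27; the last is September 27.
2 April 2026 falls between 27 February and 27 September, so daylight saving is in effect and Pelora is at UTC+12:00.
05:00 Pelora − 12h = 17:00 UTC (rolling into the previous day, 1 April 2026).
At the standard offset (UTC−04:00), 17:00 UTC − 4h = 13:00 Fenua Province standard time.
The standard-time date in Fenua Province, 1 April 2026, lies within the daylight-saving period (22 February – 26 October), so Fenua Province is on daylight time, UTC−03:00.
17:00 UTC − 3h = 14:00 Fenua Province.

14:00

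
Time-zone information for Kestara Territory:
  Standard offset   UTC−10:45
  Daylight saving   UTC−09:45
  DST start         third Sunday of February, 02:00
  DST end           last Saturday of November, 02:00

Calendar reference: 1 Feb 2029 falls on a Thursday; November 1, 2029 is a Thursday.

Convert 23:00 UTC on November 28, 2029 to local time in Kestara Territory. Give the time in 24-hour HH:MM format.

1 February 2029 is a Thursday, so the first Sunday is February 4 and the third is February 18.
1 November 2029 is a Thursday, so Saturdays fall on 3, 10, 17, 24; the last is November 24.
At the standard offset (UTC−10:45), 23:00 UTC − 10h45m = 12:15 Kestara Territory standard time.
The standard-time date in Kestara Territory, November 28, 2029, is outside the daylight-saving period (18 February – 24 November), so Kestara Territory is on standard time, UTC−10:45.
23:00 UTC − 10h45m = 12:15 local.

12:15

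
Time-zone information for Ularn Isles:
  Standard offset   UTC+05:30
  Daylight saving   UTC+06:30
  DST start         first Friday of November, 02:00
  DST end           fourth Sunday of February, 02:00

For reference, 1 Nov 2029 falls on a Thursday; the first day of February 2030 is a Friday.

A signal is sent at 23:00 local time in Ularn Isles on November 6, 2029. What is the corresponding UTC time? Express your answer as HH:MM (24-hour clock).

1 November 2029 is a Thursday, so the first Friday is November 2.
1 February 2030 is a Friday, so the first Sunday is February 3 and the fourth is February 24.
November 6, 2029 lies within the daylight-saving period (2 November 2029 – 24 February 2030), so Ularn Isles is on daylight time, UTC+06:30.
23:00 local − 6h30m = 16:30 UTC.

16:30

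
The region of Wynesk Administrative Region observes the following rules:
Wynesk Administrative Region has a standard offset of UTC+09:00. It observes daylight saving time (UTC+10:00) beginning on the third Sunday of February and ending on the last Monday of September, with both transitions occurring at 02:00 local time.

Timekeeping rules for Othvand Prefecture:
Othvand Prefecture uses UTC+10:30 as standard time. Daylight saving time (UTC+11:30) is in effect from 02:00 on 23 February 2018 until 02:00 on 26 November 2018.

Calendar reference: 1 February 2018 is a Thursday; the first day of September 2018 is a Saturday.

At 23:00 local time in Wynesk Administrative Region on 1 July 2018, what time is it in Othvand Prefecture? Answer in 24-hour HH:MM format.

00:30

1 February 2018 is a Thursday, so the first Sunday is February 4 and the third is February 18.
1 September 2018 is a Saturday, so Mondays fall on 3, 10, 17, 24; the last is September 24.
1 July 2018 lies within the daylight-saving period (18 February – 24 September), so Wynesk Administrative Region is on daylight time, UTC+10:00.
23:00 Wynesk Administrative Region − 10h = 13:00 UTC.
At the standard offset (UTC+10:30), 13:00 UTC + 10h30m = 23:30 Othvand Prefecture standard time.
The standard-time date in Othvand Prefecture, 1 July 2018, falls between 23 February and 26 November, so daylight saving is in effect and Othvand Prefecture is at UTC+11:30.
13:00 UTC + 11h30m = 00:30 Othvand Prefecture (rolling into the next day, 2 July 2018).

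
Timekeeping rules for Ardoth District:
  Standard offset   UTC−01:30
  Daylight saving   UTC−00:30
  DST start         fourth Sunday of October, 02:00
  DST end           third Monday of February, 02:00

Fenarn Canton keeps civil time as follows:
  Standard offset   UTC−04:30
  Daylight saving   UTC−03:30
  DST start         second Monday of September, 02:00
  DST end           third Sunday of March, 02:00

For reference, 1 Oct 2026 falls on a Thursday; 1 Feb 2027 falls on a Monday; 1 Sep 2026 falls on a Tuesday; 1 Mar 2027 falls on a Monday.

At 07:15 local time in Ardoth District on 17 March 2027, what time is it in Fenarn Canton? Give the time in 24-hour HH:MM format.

1 October 2026 is a Thursday, so the first Sunday is October 4 and the fourth is October 25.
1 February 2027 is a Monday, so the first Monday is February 1 and the third is February 15.
17 March 2027 is outside the daylight-saving period (25 October 2026 – 15 February 2027), so Ardoth District is on standard time, UTC−01:30.
07:15 Ardoth District + 1h30m = 08:45 UTC.
1 September 2026 is a Tuesday, so the first Monday is September 7 and the second is September 14.
1 March 2027 is a Monday, so the first Sunday is March 7 and the third is March 21.
At the standard offset (UTC−04:30), 08:45 UTC − 4h30m = 04:15 Fenarn Canton standard time.
The standard-time date in Fenarn Canton, 17 March 2027, falls between 14 September 2026 and 21 March 2027, so daylight saving is in effect and Fenarn Canton is at UTC−03:30.
08:45 UTC − 3h30m = 05:15 Fenarn Canton.

05:15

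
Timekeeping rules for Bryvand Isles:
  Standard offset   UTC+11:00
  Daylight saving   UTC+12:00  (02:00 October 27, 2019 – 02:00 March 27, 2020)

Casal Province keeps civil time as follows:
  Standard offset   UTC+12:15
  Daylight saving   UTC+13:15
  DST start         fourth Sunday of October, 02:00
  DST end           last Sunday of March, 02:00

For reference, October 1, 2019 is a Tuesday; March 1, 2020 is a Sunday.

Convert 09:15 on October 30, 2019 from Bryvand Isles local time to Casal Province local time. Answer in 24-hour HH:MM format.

10:30

October 30, 2019 lies within the daylight-saving period (27 October 2019 – 27 March 2020), so Bryvand Isles is on daylight time, UTC+12:00.
09:15 Bryvand Isles − 12h = 21:15 UTC (rolling into the previous day, 29 October 2019).
1 October 2019 is a Tuesday, so the first Sunday is October 6 and the fourth is October 27.
1 March 2020 is a Sunday, so Sundays fall on 1, 8, 15, 22, 29; the last is March 29.
At the standard offset (UTC+12:15), 21:15 UTC + 12h15m = 09:30 Casal Province standard time (rolling into the next day, 30 October 2019).
The standard-time date in Casal Province, October 30, 2019, lies within the daylight-saving period (27 October 2019 – 29 March 2020), so Casal Province is on daylight time, UTC+13:15.
21:15 UTC + 13h15m = 10:30 Casal Province (rolling into the next day, 30 October 2019).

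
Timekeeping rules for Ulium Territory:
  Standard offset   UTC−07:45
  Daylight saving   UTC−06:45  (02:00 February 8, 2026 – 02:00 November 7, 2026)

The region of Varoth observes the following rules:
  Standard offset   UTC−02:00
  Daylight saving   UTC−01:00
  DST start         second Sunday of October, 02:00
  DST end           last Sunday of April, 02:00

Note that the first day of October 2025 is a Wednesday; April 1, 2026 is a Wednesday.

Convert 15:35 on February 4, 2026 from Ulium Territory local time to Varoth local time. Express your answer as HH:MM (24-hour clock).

Daylight saving runs 8 February – 7 November; February 4, 2026 is outside that window, so Ulium Territory is on standard time at UTC−07:45.
15:35 Ulium Territory + 7h45m = 23:20 UTC.
1 October 2025 is a Wednesday, so the first Sunday is October 5 and the second is October 12.
1 April 2026 is a Wednesday, so Sundays fall on 5, 12, 19, 26; the last is April 26.
At the standard offset (UTC−02:00), 23:20 UTC − 2h = 21:20 Varoth standard time.
Daylight saving runs 12 October 2025 – 26 April 2026; the standard-time date in Varoth, February 4, 2026, is inside that window, so Varoth is at UTC−01:00.
23:20 UTC − 1h = 22:20 Varoth.

22:20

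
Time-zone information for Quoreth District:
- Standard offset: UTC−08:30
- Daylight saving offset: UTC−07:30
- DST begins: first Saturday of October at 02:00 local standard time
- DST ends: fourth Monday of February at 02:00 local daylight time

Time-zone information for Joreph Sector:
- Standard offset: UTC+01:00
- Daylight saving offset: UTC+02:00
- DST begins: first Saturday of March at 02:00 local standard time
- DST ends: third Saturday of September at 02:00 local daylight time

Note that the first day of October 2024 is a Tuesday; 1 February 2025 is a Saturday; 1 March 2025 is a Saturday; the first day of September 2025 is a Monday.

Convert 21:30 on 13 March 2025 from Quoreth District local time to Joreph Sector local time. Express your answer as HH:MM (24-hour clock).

1 October 2024 is a Tuesday, so the first Saturday is October 5.
1 February 2025 is a Saturday, so the first Monday is February 3 and the fourth is February 24.
Daylight saving runs 5 October 2024 – 24 February 2025; 13 March 2025 is outside that window, so Quoreth District is on standard time at UTC−08:30.
21:30 Quoreth District + 8h30m = 06:00 UTC (rolling into the next day, 14 March 2025).
1 March 2025 is a Saturday, so the first Saturday is March 1.
1 September 2025 is a Monday, so the first Saturday is September 6 and the third is September 20.
At the standard offset (UTC+01:00), 06:00 UTC + 1h = 07:00 Joreph Sector standard time.
The standard-time date in Joreph Sector, 14 March 2025, falls between 1 March and 20 September, so daylight saving is in effect and Joreph Sector is at UTC+02:00.
06:00 UTC + 2h = 08:00 Joreph Sector.

08:00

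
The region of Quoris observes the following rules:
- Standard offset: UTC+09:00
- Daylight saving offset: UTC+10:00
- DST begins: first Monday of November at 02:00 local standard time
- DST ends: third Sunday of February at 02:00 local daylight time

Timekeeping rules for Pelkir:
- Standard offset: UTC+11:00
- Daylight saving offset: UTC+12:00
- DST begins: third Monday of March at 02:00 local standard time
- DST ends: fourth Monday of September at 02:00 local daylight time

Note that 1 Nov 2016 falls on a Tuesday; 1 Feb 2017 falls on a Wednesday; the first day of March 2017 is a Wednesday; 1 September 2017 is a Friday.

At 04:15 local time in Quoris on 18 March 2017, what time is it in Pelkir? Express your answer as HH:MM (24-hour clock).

1 November 2016 is a Tuesday, so the first Monday is November 7.
1 February 2017 is a Wednesday, so the first Sunday is February 5 and the third is February 19.
18 March 2017 does not fall between 7 November 2016 and 19 February 2017, so daylight saving is not in effect and Quoris is at UTC+09:00.
04:15 Quoris − 9h = 19:15 UTC (rolling into the previous day, 17 March 2017).
1 March 2017 is a Wednesday, so the first Monday is March 6 and the third is March 20.
1 September 2017 is a Friday, so the first Monday is September 4 and the fourth is September 25.
At the standard offset (UTC+11:00), 19:15 UTC + 11h = 06:15 Pelkir standard time (rolling into the next day, 18 March 2017).
Daylight saving runs 20 March – 25 September; the standard-time date in Pelkir, 18 March 2017, is outside that window, so Pelkir is on standard time at UTC+11:00.
19:15 UTC + 11h = 06:15 Pelkir (rolling into the next day, 18 March 2017).

06:15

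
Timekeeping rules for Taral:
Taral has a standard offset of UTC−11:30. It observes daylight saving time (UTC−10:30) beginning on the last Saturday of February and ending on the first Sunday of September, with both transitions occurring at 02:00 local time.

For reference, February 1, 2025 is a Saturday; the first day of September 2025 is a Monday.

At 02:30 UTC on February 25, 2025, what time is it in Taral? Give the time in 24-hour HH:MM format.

16:00

1 February 2025 is a Saturday, so Saturdays fall on 1, 8, 15, 22; the last is February 22.
1 September 2025 is a Monday, so the first Sunday is September 7.
At the standard offset (UTC−11:30), 02:30 UTC − 11h30m = 15:00 Taral standard time (rolling into the previous day, 24 February 2025).
The standard-time date in Taral, February 24, 2025, falls between 22 February and 7 September, so daylight saving is in effect and Taral is at UTC−10:30.
02:30 UTC − 10h30m = 16:00 local (rolling into the previous day, 24 February 2025).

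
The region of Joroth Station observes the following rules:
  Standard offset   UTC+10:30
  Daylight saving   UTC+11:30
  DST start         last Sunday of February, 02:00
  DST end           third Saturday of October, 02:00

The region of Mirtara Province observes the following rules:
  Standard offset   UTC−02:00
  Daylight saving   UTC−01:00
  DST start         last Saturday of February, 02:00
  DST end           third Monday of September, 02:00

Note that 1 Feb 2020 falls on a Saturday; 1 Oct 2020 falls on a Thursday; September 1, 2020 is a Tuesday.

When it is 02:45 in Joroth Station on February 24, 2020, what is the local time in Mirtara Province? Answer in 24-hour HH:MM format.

1 February 2020 is a Saturday, so Sundays fall on 2, 9, 16, 23; the last is February 23.
1 October 2020 is a Thursday, so the first Saturday is October 3 and the third is October 17.
Daylight saving runs 23 February – 17 October; February 24, 2020 is inside that window, so Joroth Station is at UTC+11:30.
02:45 Joroth Station − 11h30m = 15:15 UTC (rolling into the previous day, 23 February 2020).
1 February 2020 is a Saturday, so Saturdays fall on 1, 8, 15, 22, 29; the last is February 29.
1 September 2020 is a Tuesday, so the first Monday is September 7 and the third is September 21.
At the standard offset (UTC−02:00), 15:15 UTC − 2h = 13:15 Mirtara Province standard time.
The standard-time date in Mirtara Province, February 23, 2020, is outside the daylight-saving period (29 February – 21 September), so Mirtara Province is on standard time, UTC−02:00.
15:15 UTC − 2h = 13:15 Mirtara Province.

13:15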